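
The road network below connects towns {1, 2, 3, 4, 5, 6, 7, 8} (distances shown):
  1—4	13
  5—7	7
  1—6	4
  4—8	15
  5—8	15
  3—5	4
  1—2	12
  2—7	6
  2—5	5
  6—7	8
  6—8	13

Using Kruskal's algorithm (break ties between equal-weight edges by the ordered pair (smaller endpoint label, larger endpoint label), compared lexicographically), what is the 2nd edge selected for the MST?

3-5

Kruskal's algorithm — process edges by increasing weight (ties by edge label):
1—6 (4): add — endpoints in different components.
3—5 (4): add — endpoints in different components.
2—5 (5): add — endpoints in different components.
2—7 (6): add — endpoints in different components.
5—7 (7): skip — 5 and 7 already connected.
6—7 (8): add — endpoints in different components.
1—2 (12): skip — 1 and 2 already connected.
1—4 (13): add — endpoints in different components.
6—8 (13): add — endpoints in different components.
The 2nd edge added is 3—5.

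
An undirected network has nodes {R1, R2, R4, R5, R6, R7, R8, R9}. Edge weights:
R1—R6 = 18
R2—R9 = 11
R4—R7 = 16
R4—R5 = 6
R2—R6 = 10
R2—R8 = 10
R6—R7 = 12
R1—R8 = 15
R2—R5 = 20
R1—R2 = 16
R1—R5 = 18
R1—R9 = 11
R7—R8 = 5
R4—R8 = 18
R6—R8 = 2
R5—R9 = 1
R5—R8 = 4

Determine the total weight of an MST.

Sort edges by weight, then run Kruskal:
R5—R9 (1): add — endpoints in different components.
R6—R8 (2): add — endpoints in different components.
R5—R8 (4): add — endpoints in different components.
R7—R8 (5): add — endpoints in different components.
R4—R5 (6): add — endpoints in different components.
R2—R6 (10): add — endpoints in different components.
R2—R8 (10): skip — R8 and R2 already connected.
R1—R9 (11): add — endpoints in different components.
MST edges: R5—R9, R6—R8, R5—R8, R7—R8, R4—R5, R2—R6, R1—R9; total weight 1+2+4+5+6+10+11 = 39.

39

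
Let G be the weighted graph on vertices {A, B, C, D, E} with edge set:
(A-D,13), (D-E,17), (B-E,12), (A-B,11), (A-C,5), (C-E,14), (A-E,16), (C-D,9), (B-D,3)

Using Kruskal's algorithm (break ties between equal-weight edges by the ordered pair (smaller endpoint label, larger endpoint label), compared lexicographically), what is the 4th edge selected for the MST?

Kruskal's algorithm — process edges by increasing weight (ties by edge label):
B-D (3): add — endpoints in different components.
A-C (5): add — endpoints in different components.
C-D (9): add — endpoints in different components.
A-B (11): skip — A and B already connected.
B-E (12): add — endpoints in different components.
The 4th edge added is B-E.

B-E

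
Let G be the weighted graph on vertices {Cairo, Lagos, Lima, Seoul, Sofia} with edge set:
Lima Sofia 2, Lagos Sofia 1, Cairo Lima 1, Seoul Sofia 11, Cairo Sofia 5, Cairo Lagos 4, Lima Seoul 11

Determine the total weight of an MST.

15

Kruskal: consider edges lightest-first.
Cairo Lima (1): add. Components now {Lagos} {Seoul} {Cairo,Lima} {Sofia}
Lagos Sofia (1): add. Components now {Lagos,Sofia} {Seoul} {Cairo,Lima}
Lima Sofia (2): add. Components now {Cairo,Lagos,Lima,Sofia} {Seoul}
Cairo Lagos (4): skip — Lagos and Cairo already connected.
Cairo Sofia (5): skip — Cairo and Sofia already connected.
Lima Seoul (11): add. Components now {Cairo,Lagos,Lima,Seoul,Sofia}
MST edges: Cairo Lima, Lagos Sofia, Lima Sofia, Lima Seoul; total weight 1+1+2+11 = 15.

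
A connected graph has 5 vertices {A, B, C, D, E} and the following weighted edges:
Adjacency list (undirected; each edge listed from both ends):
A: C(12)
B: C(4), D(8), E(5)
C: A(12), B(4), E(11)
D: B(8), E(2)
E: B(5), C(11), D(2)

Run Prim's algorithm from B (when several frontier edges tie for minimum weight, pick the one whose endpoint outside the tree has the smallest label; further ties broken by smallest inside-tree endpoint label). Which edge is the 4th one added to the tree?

A-C

Prim's algorithm from B:
Step 1: cheapest edge leaving the tree is B C (4); add C.
Step 2: cheapest edge leaving the tree is B E (5); add E.
Step 3: cheapest edge leaving the tree is D E (2); add D.
Step 4: cheapest edge leaving the tree is A C (12); add A.
The 4th edge added is A C.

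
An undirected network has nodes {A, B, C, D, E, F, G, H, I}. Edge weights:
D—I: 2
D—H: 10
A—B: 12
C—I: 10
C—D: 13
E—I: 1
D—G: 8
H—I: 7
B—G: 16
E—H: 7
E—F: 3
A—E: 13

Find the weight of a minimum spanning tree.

Grow the tree from C using Prim:
Step 1: cheapest edge leaving the tree is C—I (10); add I.
Step 2: cheapest edge leaving the tree is E—I (1); add E.
Step 3: cheapest edge leaving the tree is D—I (2); add D.
Step 4: cheapest edge leaving the tree is E—F (3); add F.
Step 5: cheapest edge leaving the tree is E—H (7); add H.
Step 6: cheapest edge leaving the tree is D—G (8); add G.
Step 7: cheapest edge leaving the tree is A—E (13); add A.
Step 8: cheapest edge leaving the tree is A—B (12); add B.
MST edges: C—I, E—I, D—I, E—F, E—H, D—G, A—E, A—B; total weight 10+1+2+3+7+8+13+12 = 56.

56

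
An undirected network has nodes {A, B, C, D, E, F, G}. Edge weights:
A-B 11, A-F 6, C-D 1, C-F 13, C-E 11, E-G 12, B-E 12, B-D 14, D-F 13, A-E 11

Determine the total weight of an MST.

52

Prim's algorithm from E:
Step 1: cheapest edge leaving the tree is A-E (11); add A.
Step 2: cheapest edge leaving the tree is A-F (6); add F.
Step 3: cheapest edge leaving the tree is A-B (11); add B.
Step 4: cheapest edge leaving the tree is C-E (11); add C.
Step 5: cheapest edge leaving the tree is C-D (1); add D.
Step 6: cheapest edge leaving the tree is E-G (12); add G.
MST edges: A-E, A-F, A-B, C-E, C-D, E-G; total weight 11+6+11+11+1+12 = 52.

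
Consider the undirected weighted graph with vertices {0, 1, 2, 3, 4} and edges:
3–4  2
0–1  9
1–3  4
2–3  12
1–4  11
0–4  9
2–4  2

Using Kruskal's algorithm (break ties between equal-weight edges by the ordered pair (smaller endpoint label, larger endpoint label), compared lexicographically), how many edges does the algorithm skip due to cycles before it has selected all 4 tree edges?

0

Sort edges by weight, then run Kruskal:
2–4 (2): add. Components now {0} {1} {2,4} {3}
3–4 (2): add. Components now {0} {1} {2,3,4}
1–3 (4): add. Components now {0} {1,2,3,4}
0–1 (9): add. Components now {0,1,2,3,4}
Edges rejected before the tree was complete: 0.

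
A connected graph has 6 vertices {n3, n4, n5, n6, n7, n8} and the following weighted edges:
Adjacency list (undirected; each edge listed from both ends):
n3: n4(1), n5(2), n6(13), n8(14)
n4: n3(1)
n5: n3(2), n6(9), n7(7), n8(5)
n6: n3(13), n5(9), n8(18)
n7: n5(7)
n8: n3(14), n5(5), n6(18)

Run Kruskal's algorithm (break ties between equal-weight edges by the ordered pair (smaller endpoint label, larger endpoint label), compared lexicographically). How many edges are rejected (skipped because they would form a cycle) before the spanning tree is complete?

Kruskal: consider edges lightest-first.
n3—n4 (1): add — endpoints in different components.
n3—n5 (2): add — endpoints in different components.
n5—n8 (5): add — endpoints in different components.
n5—n7 (7): add — endpoints in different components.
n5—n6 (9): add — endpoints in different components.
Edges rejected before the tree was complete: 0.

0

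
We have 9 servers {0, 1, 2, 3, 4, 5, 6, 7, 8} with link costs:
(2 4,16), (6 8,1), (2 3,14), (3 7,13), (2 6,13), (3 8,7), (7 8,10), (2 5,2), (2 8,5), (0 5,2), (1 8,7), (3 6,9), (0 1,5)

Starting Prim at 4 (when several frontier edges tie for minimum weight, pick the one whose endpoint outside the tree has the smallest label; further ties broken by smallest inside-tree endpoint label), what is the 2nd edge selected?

Prim's algorithm from 4:
Step 1: cheapest edge leaving the tree is 2 4 (16); add 2.
Step 2: cheapest edge leaving the tree is 2 5 (2); add 5.
Step 3: cheapest edge leaving the tree is 0 5 (2); add 0.
Step 4: cheapest edge leaving the tree is 0 1 (5); add 1.
Step 5: cheapest edge leaving the tree is 2 8 (5); add 8.
Step 6: cheapest edge leaving the tree is 6 8 (1); add 6.
Step 7: cheapest edge leaving the tree is 3 8 (7); add 3.
Step 8: cheapest edge leaving the tree is 7 8 (10); add 7.
The 2nd edge added is 2 5.

2-5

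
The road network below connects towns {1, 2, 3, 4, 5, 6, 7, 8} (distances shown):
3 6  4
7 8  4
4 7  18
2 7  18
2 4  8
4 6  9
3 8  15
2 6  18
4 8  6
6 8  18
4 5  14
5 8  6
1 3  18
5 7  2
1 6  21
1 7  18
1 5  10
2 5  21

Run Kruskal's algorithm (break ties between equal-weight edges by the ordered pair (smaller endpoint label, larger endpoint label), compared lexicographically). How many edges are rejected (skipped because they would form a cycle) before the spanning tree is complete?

1

Kruskal: consider edges lightest-first.
5 7 (2): add — endpoints in different components.
3 6 (4): add — endpoints in different components.
7 8 (4): add — endpoints in different components.
4 8 (6): add — endpoints in different components.
5 8 (6): skip — 5 and 8 already connected.
2 4 (8): add — endpoints in different components.
4 6 (9): add — endpoints in different components.
1 5 (10): add — endpoints in different components.
Edges rejected before the tree was complete: 1.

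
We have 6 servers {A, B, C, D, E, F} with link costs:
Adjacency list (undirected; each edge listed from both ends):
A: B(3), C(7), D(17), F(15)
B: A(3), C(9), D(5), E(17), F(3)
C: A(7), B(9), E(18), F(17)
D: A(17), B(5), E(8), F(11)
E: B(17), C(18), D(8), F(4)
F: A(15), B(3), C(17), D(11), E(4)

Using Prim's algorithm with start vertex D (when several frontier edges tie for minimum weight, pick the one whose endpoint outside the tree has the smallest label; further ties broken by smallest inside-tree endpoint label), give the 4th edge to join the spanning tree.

E-F

Prim, starting at D.
Step 1: cheapest edge leaving the tree is B-D (5); add B.
Step 2: cheapest edge leaving the tree is A-B (3); add A.
Step 3: cheapest edge leaving the tree is B-F (3); add F.
Step 4: cheapest edge leaving the tree is E-F (4); add E.
Step 5: cheapest edge leaving the tree is A-C (7); add C.
The 4th edge added is E-F.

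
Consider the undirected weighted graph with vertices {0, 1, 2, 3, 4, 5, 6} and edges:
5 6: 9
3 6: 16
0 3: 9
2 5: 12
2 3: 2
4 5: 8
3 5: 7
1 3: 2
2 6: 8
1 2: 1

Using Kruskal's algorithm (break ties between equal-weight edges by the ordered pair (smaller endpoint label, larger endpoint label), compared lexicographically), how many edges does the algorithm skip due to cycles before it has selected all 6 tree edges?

Sort edges by weight, then run Kruskal:
1 2 (1): add. Components now {0} {1,2} {3} {4} {5} {6}
1 3 (2): add. Components now {0} {1,2,3} {4} {5} {6}
2 3 (2): skip — 2 and 3 already connected.
3 5 (7): add. Components now {0} {1,2,3,5} {4} {6}
2 6 (8): add. Components now {0} {1,2,3,5,6} {4}
4 5 (8): add. Components now {0} {1,2,3,4,5,6}
0 3 (9): add. Components now {0,1,2,3,4,5,6}
Edges rejected before the tree was complete: 1.

1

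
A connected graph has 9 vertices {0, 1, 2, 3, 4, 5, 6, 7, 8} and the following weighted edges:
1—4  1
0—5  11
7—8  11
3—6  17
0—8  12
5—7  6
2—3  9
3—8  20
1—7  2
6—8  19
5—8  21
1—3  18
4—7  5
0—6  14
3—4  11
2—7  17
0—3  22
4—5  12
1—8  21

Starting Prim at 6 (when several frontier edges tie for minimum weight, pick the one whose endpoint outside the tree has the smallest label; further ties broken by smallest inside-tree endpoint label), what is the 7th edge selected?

Prim, starting at 6.
Step 1: cheapest edge leaving the tree is 0—6 (14); add 0.
Step 2: cheapest edge leaving the tree is 0—5 (11); add 5.
Step 3: cheapest edge leaving the tree is 5—7 (6); add 7.
Step 4: cheapest edge leaving the tree is 1—7 (2); add 1.
Step 5: cheapest edge leaving the tree is 1—4 (1); add 4.
Step 6: cheapest edge leaving the tree is 3—4 (11); add 3.
Step 7: cheapest edge leaving the tree is 2—3 (9); add 2.
Step 8: cheapest edge leaving the tree is 7—8 (11); add 8.
The 7th edge added is 2—3.

2-3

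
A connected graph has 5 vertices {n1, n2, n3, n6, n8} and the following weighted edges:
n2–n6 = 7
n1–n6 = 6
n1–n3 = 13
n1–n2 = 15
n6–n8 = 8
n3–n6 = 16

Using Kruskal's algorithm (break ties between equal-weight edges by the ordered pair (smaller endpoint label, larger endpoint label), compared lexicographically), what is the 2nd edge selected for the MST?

Sort edges by weight, then run Kruskal:
n1–n6 (6): add — endpoints in different components.
n2–n6 (7): add — endpoints in different components.
n6–n8 (8): add — endpoints in different components.
n1–n3 (13): add — endpoints in different components.
The 2nd edge added is n2–n6.

n2-n6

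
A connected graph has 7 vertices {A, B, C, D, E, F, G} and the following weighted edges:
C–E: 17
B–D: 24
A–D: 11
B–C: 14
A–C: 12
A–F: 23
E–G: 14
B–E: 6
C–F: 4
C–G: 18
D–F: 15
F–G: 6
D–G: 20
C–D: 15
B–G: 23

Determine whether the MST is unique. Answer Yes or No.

No

Kruskal: consider edges lightest-first.
C–F (4): add. Components now {A} {B} {C,F} {D} {E} {G}
B–E (6): add. Components now {A} {B,E} {C,F} {D} {G}
F–G (6): add. Components now {A} {B,E} {C,F,G} {D}
A–D (11): add. Components now {A,D} {B,E} {C,F,G}
A–C (12): add. Components now {A,C,D,F,G} {B,E}
B–C (14): add. Components now {A,B,C,D,E,F,G}
Non-tree edge E–G has weight 14, equal to the heaviest edge on its tree cycle — swapping gives another MST of the same weight. Not unique.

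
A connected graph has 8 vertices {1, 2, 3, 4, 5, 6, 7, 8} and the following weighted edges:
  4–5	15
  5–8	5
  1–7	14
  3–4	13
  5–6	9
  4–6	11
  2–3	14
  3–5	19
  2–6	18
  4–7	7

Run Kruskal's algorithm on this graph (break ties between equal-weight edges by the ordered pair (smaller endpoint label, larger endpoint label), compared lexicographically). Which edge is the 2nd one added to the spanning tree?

4-7

Kruskal: consider edges lightest-first.
5–8 (5): add — endpoints in different components.
4–7 (7): add — endpoints in different components.
5–6 (9): add — endpoints in different components.
4–6 (11): add — endpoints in different components.
3–4 (13): add — endpoints in different components.
1–7 (14): add — endpoints in different components.
2–3 (14): add — endpoints in different components.
The 2nd edge added is 4–7.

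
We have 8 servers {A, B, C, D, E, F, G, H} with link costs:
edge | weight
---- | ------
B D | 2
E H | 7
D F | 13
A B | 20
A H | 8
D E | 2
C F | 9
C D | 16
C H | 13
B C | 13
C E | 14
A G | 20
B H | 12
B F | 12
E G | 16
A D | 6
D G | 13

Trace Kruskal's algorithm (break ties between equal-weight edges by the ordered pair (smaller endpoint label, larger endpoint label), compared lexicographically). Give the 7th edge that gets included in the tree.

D-G

Kruskal: consider edges lightest-first.
B D (2): add — endpoints in different components.
D E (2): add — endpoints in different components.
A D (6): add — endpoints in different components.
E H (7): add — endpoints in different components.
A H (8): skip — A and H already connected.
C F (9): add — endpoints in different components.
B F (12): add — endpoints in different components.
B H (12): skip — B and H already connected.
B C (13): skip — B and C already connected.
C H (13): skip — C and H already connected.
D F (13): skip — D and F already connected.
D G (13): add — endpoints in different components.
The 7th edge added is D G.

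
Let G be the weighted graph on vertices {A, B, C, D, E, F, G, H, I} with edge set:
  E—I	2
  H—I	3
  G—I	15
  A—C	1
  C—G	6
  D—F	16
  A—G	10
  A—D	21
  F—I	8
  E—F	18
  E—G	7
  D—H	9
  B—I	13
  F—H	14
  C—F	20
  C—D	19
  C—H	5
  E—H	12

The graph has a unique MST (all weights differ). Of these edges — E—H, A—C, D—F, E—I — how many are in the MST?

2

Sort edges by weight, then run Kruskal:
A—C (1): add — endpoints in different components.
E—I (2): add — endpoints in different components.
H—I (3): add — endpoints in different components.
C—H (5): add — endpoints in different components.
C—G (6): add — endpoints in different components.
E—G (7): skip — E and G already connected.
F—I (8): add — endpoints in different components.
D—H (9): add — endpoints in different components.
A—G (10): skip — A and G already connected.
E—H (12): skip — E and H already connected.
B—I (13): add — endpoints in different components.
MST edge set: {A—C, E—I, H—I, C—H, C—G, F—I, D—H, B—I}.
Of the listed edges, {A—C, E—I} are in the MST → 2.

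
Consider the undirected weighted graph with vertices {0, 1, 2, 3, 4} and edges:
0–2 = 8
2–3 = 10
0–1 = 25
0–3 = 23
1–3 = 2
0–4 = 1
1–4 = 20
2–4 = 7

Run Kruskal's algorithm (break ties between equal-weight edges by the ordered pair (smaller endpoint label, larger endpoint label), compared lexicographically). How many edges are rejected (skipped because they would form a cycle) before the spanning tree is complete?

Kruskal's algorithm — process edges by increasing weight (ties by edge label):
0–4 (1): add — endpoints in different components.
1–3 (2): add — endpoints in different components.
2–4 (7): add — endpoints in different components.
0–2 (8): skip — 0 and 2 already connected.
2–3 (10): add — endpoints in different components.
Edges rejected before the tree was complete: 1.

1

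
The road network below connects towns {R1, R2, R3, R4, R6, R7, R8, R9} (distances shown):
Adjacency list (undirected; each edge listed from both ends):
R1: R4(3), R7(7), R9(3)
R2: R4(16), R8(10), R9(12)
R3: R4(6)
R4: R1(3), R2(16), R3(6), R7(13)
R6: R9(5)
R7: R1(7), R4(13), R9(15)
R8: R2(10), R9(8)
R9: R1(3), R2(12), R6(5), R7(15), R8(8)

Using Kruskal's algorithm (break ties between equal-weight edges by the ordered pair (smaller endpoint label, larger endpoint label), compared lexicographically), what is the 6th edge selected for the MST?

Kruskal's algorithm — process edges by increasing weight (ties by edge label):
R1 R4 (3): add — endpoints in different components.
R1 R9 (3): add — endpoints in different components.
R6 R9 (5): add — endpoints in different components.
R3 R4 (6): add — endpoints in different components.
R1 R7 (7): add — endpoints in different components.
R8 R9 (8): add — endpoints in different components.
R2 R8 (10): add — endpoints in different components.
The 6th edge added is R8 R9.

R8-R9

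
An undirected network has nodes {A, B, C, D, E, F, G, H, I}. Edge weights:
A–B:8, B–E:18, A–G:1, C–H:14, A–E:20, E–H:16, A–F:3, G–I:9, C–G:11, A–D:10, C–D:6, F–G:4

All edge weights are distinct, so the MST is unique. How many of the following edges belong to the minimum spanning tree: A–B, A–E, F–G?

1

Kruskal: consider edges lightest-first.
A–G (1): add — endpoints in different components.
A–F (3): add — endpoints in different components.
F–G (4): skip — F and G already connected.
C–D (6): add — endpoints in different components.
A–B (8): add — endpoints in different components.
G–I (9): add — endpoints in different components.
A–D (10): add — endpoints in different components.
C–G (11): skip — C and G already connected.
C–H (14): add — endpoints in different components.
E–H (16): add — endpoints in different components.
MST edge set: {A–G, A–F, C–D, A–B, G–I, A–D, C–H, E–H}.
Of the listed edges, {A–B} are in the MST → 1.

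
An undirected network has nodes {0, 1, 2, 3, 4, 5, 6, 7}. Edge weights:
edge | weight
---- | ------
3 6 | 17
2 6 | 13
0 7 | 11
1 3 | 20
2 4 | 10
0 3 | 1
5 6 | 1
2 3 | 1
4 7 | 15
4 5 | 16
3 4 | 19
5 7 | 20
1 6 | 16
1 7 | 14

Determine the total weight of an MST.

Sort edges by weight, then run Kruskal:
0 3 (1): add — endpoints in different components.
2 3 (1): add — endpoints in different components.
5 6 (1): add — endpoints in different components.
2 4 (10): add — endpoints in different components.
0 7 (11): add — endpoints in different components.
2 6 (13): add — endpoints in different components.
1 7 (14): add — endpoints in different components.
MST edges: 0 3, 2 3, 5 6, 2 4, 0 7, 2 6, 1 7; total weight 1+1+1+10+11+13+14 = 51.

51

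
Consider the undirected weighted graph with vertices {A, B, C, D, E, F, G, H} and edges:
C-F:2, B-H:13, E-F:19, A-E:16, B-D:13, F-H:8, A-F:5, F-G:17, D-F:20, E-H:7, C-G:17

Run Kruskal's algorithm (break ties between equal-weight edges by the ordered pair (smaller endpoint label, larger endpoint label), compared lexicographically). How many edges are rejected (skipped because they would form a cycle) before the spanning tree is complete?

Sort edges by weight, then run Kruskal:
C-F (2): add — endpoints in different components.
A-F (5): add — endpoints in different components.
E-H (7): add — endpoints in different components.
F-H (8): add — endpoints in different components.
B-D (13): add — endpoints in different components.
B-H (13): add — endpoints in different components.
A-E (16): skip — A and E already connected.
C-G (17): add — endpoints in different components.
Edges rejected before the tree was complete: 1.

1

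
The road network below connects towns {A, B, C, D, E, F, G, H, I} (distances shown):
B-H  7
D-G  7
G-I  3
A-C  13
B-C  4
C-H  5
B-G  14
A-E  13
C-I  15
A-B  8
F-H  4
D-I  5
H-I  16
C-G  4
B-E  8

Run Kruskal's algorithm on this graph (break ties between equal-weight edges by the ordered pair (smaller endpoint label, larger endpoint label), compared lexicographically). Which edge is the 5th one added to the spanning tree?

Kruskal: consider edges lightest-first.
G-I (3): add — endpoints in different components.
B-C (4): add — endpoints in different components.
C-G (4): add — endpoints in different components.
F-H (4): add — endpoints in different components.
C-H (5): add — endpoints in different components.
D-I (5): add — endpoints in different components.
B-H (7): skip — B and H already connected.
D-G (7): skip — D and G already connected.
A-B (8): add — endpoints in different components.
B-E (8): add — endpoints in different components.
The 5th edge added is C-H.

C-H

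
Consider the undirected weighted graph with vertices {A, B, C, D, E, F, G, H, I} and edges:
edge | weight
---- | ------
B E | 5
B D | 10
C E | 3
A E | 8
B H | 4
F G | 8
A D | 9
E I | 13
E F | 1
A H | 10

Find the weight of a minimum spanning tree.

Sort edges by weight, then run Kruskal:
E F (1): add — endpoints in different components.
C E (3): add — endpoints in different components.
B H (4): add — endpoints in different components.
B E (5): add — endpoints in different components.
A E (8): add — endpoints in different components.
F G (8): add — endpoints in different components.
A D (9): add — endpoints in different components.
A H (10): skip — A and H already connected.
B D (10): skip — B and D already connected.
E I (13): add — endpoints in different components.
MST edges: E F, C E, B H, B E, A E, F G, A D, E I; total weight 1+3+4+5+8+8+9+13 = 51.

51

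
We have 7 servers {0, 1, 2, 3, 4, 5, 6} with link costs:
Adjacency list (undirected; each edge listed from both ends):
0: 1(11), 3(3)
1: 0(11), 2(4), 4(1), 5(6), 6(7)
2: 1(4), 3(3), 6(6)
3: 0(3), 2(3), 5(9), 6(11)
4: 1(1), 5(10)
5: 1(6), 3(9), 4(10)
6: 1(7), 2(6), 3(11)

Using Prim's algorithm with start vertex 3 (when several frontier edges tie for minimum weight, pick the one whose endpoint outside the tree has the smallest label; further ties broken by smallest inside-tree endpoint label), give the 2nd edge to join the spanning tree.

Grow the tree from 3 using Prim:
Step 1: frontier [0–3 3, 2–3 3, 3–5 9, 3–6 11] → take 0–3 (3); add 0.
Step 2: frontier [0–1 11, 2–3 3, 3–5 9, 3–6 11] → take 2–3 (3); add 2.
Step 3: frontier [0–1 11, 1–2 4, 2–6 6, 3–5 9, 3–6 11] → take 1–2 (4); add 1.
Step 4: frontier [1–4 1, 1–5 6, 1–6 7, 2–6 6, 3–5 9, 3–6 11] → take 1–4 (1); add 4.
Step 5: frontier [1–5 6, 1–6 7, 2–6 6, 3–5 9, 3–6 11, 4–5 10] → take 1–5 (6); add 5.
Step 6: frontier [1–6 7, 2–6 6, 3–6 11] → take 2–6 (6); add 6.
The 2nd edge added is 2–3.

2-3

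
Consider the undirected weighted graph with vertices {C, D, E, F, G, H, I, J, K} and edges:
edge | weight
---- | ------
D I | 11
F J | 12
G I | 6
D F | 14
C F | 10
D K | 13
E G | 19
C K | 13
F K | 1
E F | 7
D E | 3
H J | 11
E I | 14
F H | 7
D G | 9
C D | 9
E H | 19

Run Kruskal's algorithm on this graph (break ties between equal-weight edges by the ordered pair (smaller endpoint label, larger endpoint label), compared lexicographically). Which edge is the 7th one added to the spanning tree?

D-G

Kruskal's algorithm — process edges by increasing weight (ties by edge label):
F K (1): add — endpoints in different components.
D E (3): add — endpoints in different components.
G I (6): add — endpoints in different components.
E F (7): add — endpoints in different components.
F H (7): add — endpoints in different components.
C D (9): add — endpoints in different components.
D G (9): add — endpoints in different components.
C F (10): skip — C and F already connected.
D I (11): skip — D and I already connected.
H J (11): add — endpoints in different components.
The 7th edge added is D G.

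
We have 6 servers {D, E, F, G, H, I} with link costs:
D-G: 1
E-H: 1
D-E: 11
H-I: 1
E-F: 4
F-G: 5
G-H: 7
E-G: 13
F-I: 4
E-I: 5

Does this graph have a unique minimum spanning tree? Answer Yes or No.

No

Kruskal: consider edges lightest-first.
D-G (1): add. Components now {D,G} {E} {F} {H} {I}
E-H (1): add. Components now {D,G} {E,H} {F} {I}
H-I (1): add. Components now {D,G} {E,H,I} {F}
E-F (4): add. Components now {D,G} {E,F,H,I}
F-I (4): skip — F and I already connected.
E-I (5): skip — E and I already connected.
F-G (5): add. Components now {D,E,F,G,H,I}
Non-tree edge F-I has weight 4, equal to the heaviest edge on its tree cycle — swapping gives another MST of the same weight. Not unique.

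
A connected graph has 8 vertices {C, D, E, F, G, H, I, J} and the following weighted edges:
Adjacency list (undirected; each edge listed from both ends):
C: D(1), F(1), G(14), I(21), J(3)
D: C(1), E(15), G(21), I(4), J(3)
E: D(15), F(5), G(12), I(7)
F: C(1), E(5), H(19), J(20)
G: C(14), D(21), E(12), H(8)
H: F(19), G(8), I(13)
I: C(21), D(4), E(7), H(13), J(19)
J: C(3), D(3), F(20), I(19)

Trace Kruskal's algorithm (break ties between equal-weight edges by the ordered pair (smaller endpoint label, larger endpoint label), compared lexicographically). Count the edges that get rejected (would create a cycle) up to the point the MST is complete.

2

Kruskal: consider edges lightest-first.
C D (1): add — endpoints in different components.
C F (1): add — endpoints in different components.
C J (3): add — endpoints in different components.
D J (3): skip — D and J already connected.
D I (4): add — endpoints in different components.
E F (5): add — endpoints in different components.
E I (7): skip — E and I already connected.
G H (8): add — endpoints in different components.
E G (12): add — endpoints in different components.
Edges rejected before the tree was complete: 2.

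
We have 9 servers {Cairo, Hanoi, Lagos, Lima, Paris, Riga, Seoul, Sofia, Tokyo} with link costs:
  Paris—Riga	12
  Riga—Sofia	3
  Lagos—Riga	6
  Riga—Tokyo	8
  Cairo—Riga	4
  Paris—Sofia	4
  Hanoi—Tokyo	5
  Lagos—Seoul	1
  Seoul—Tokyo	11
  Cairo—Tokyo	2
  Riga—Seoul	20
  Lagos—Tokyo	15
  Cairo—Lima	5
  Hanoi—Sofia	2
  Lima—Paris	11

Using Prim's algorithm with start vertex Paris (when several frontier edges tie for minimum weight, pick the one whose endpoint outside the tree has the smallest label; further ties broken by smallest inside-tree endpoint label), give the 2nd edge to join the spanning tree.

Prim's algorithm from Paris:
Step 1: cheapest edge leaving the tree is Paris—Sofia (4); add Sofia.
Step 2: cheapest edge leaving the tree is Hanoi—Sofia (2); add Hanoi.
Step 3: cheapest edge leaving the tree is Riga—Sofia (3); add Riga.
Step 4: cheapest edge leaving the tree is Cairo—Riga (4); add Cairo.
Step 5: cheapest edge leaving the tree is Cairo—Tokyo (2); add Tokyo.
Step 6: cheapest edge leaving the tree is Cairo—Lima (5); add Lima.
Step 7: cheapest edge leaving the tree is Lagos—Riga (6); add Lagos.
Step 8: cheapest edge leaving the tree is Lagos—Seoul (1); add Seoul.
The 2nd edge added is Hanoi—Sofia.

Hanoi-Sofia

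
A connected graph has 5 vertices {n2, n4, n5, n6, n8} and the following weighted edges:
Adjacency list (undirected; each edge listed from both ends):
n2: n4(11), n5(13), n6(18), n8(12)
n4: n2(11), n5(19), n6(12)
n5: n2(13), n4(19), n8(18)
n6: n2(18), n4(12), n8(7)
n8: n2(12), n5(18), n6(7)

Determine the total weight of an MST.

43

Prim's algorithm from n4:
Step 1: cheapest edge leaving the tree is n2—n4 (11); add n2.
Step 2: cheapest edge leaving the tree is n4—n6 (12); add n6.
Step 3: cheapest edge leaving the tree is n6—n8 (7); add n8.
Step 4: cheapest edge leaving the tree is n2—n5 (13); add n5.
MST edges: n2—n4, n4—n6, n6—n8, n2—n5; total weight 11+12+7+13 = 43.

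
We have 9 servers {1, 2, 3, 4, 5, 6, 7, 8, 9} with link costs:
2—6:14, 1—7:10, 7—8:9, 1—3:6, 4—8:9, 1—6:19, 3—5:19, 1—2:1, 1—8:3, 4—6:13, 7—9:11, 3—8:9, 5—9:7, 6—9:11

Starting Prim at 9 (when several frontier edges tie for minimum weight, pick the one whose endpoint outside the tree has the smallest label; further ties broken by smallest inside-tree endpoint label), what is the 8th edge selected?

Grow the tree from 9 using Prim:
Step 1: frontier [5—9 7, 6—9 11, 7—9 11] → take 5—9 (7); add 5.
Step 2: frontier [3—5 19, 6—9 11, 7—9 11] → take 6—9 (11); add 6.
Step 3: frontier [3—5 19, 4—6 13, 2—6 14, 1—6 19, 7—9 11] → take 7—9 (11); add 7.
Step 4: frontier [3—5 19, 4—6 13, 2—6 14, 1—6 19, 7—8 9, 1—7 10] → take 7—8 (9); add 8.
Step 5: frontier [3—5 19, 4—6 13, 2—6 14, 1—6 19, 1—7 10, 1—8 3, 3—8 9, 4—8 9] → take 1—8 (3); add 1.
Step 6: frontier [1—2 1, 1—3 6, 3—5 19, 4—6 13, 2—6 14, 3—8 9, 4—8 9] → take 1—2 (1); add 2.
Step 7: frontier [1—3 6, 3—5 19, 4—6 13, 3—8 9, 4—8 9] → take 1—3 (6); add 3.
Step 8: frontier [4—6 13, 4—8 9] → take 4—8 (9); add 4.
The 8th edge added is 4—8.

4-8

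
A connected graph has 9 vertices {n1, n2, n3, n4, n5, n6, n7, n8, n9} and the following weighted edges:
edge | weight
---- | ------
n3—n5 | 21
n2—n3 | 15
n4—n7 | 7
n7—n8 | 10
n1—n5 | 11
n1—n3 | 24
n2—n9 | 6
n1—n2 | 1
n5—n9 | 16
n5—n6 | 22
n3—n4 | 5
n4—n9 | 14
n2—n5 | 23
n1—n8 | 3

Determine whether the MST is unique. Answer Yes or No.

Kruskal: consider edges lightest-first.
n1—n2 (1): add — endpoints in different components.
n1—n8 (3): add — endpoints in different components.
n3—n4 (5): add — endpoints in different components.
n2—n9 (6): add — endpoints in different components.
n4—n7 (7): add — endpoints in different components.
n7—n8 (10): add — endpoints in different components.
n1—n5 (11): add — endpoints in different components.
n4—n9 (14): skip — n4 and n9 already connected.
n2—n3 (15): skip — n3 and n2 already connected.
n5—n9 (16): skip — n5 and n9 already connected.
n3—n5 (21): skip — n3 and n5 already connected.
n5—n6 (22): add — endpoints in different components.
Every non-tree edge has weight strictly greater than the heaviest edge on the tree path between its endpoints, so the MST is unique.

Yes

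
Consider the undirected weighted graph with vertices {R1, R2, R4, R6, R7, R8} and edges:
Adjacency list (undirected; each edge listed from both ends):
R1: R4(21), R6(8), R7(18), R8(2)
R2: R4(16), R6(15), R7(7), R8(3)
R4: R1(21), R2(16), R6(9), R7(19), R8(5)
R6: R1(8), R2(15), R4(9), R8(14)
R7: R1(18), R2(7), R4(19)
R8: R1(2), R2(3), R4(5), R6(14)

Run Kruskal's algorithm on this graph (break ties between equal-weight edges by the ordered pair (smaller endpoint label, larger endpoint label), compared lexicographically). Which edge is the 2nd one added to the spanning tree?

Sort edges by weight, then run Kruskal:
R1—R8 (2): add. Components now {R7} {R1,R8} {R4} {R2} {R6}
R2—R8 (3): add. Components now {R7} {R1,R2,R8} {R4} {R6}
R4—R8 (5): add. Components now {R7} {R1,R2,R4,R8} {R6}
R2—R7 (7): add. Components now {R1,R2,R4,R7,R8} {R6}
R1—R6 (8): add. Components now {R1,R2,R4,R6,R7,R8}
The 2nd edge added is R2—R8.

R2-R8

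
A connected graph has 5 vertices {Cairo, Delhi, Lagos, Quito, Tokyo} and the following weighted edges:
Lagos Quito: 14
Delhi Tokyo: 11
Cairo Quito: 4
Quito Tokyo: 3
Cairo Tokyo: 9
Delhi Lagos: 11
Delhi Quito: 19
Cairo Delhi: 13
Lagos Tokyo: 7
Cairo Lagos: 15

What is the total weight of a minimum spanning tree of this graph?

Kruskal: consider edges lightest-first.
Quito Tokyo (3): add. Components now {Delhi} {Cairo} {Lagos} {Quito,Tokyo}
Cairo Quito (4): add. Components now {Delhi} {Cairo,Quito,Tokyo} {Lagos}
Lagos Tokyo (7): add. Components now {Delhi} {Cairo,Lagos,Quito,Tokyo}
Cairo Tokyo (9): skip — Cairo and Tokyo already connected.
Delhi Lagos (11): add. Components now {Cairo,Delhi,Lagos,Quito,Tokyo}
MST edges: Quito Tokyo, Cairo Quito, Lagos Tokyo, Delhi Lagos; total weight 3+4+7+11 = 25.

25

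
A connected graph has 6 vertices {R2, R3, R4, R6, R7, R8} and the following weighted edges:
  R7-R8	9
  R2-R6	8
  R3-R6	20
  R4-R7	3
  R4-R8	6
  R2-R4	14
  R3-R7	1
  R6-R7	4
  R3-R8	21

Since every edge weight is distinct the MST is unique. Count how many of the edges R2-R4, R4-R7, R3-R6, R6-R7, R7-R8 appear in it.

2

Sort edges by weight, then run Kruskal:
R3-R7 (1): add. Components now {R4} {R2} {R6} {R8} {R3,R7}
R4-R7 (3): add. Components now {R3,R4,R7} {R2} {R6} {R8}
R6-R7 (4): add. Components now {R3,R4,R6,R7} {R2} {R8}
R4-R8 (6): add. Components now {R3,R4,R6,R7,R8} {R2}
R2-R6 (8): add. Components now {R2,R3,R4,R6,R7,R8}
MST edge set: {R3-R7, R4-R7, R6-R7, R4-R8, R2-R6}.
Of the listed edges, {R4-R7, R6-R7} are in the MST → 2.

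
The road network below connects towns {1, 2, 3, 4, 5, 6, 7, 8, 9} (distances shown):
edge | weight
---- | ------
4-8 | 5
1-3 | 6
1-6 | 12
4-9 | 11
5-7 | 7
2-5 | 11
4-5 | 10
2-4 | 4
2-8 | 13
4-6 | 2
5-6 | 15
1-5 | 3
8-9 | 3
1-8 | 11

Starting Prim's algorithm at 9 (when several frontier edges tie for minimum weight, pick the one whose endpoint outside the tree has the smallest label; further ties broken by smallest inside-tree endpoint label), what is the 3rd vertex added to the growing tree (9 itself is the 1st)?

4

Prim's algorithm from 9:
Step 1: frontier [8-9 3, 4-9 11] → take 8-9 (3); add 8.
Step 2: frontier [4-8 5, 1-8 11, 2-8 13, 4-9 11] → take 4-8 (5); add 4.
Step 3: frontier [4-6 2, 2-4 4, 4-5 10, 1-8 11, 2-8 13] → take 4-6 (2); add 6.
Step 4: frontier [2-4 4, 4-5 10, 1-6 12, 5-6 15, 1-8 11, 2-8 13] → take 2-4 (4); add 2.
Step 5: frontier [2-5 11, 4-5 10, 1-6 12, 5-6 15, 1-8 11] → take 4-5 (10); add 5.
Step 6: frontier [1-5 3, 5-7 7, 1-6 12, 1-8 11] → take 1-5 (3); add 1.
Step 7: frontier [1-3 6, 5-7 7] → take 1-3 (6); add 3.
Step 8: frontier [5-7 7] → take 5-7 (7); add 7.
Vertex order: 9, 8, 4, 6, 2, 5, 1, 3, 7. The 3rd vertex is 4.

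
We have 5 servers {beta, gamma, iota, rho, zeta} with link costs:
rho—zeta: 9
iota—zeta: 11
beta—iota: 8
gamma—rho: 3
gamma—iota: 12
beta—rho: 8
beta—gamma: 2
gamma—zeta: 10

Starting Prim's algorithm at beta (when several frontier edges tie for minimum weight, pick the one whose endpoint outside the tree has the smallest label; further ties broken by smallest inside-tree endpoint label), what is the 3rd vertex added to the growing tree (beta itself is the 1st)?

Prim's algorithm from beta:
Step 1: frontier [beta—gamma 2, beta—iota 8, beta—rho 8] → take beta—gamma (2); add gamma.
Step 2: frontier [beta—iota 8, beta—rho 8, gamma—rho 3, gamma—zeta 10, gamma—iota 12] → take gamma—rho (3); add rho.
Step 3: frontier [beta—iota 8, gamma—zeta 10, gamma—iota 12, rho—zeta 9] → take beta—iota (8); add iota.
Step 4: frontier [gamma—zeta 10, iota—zeta 11, rho—zeta 9] → take rho—zeta (9); add zeta.
Vertex order: beta, gamma, rho, iota, zeta. The 3rd vertex is rho.

rho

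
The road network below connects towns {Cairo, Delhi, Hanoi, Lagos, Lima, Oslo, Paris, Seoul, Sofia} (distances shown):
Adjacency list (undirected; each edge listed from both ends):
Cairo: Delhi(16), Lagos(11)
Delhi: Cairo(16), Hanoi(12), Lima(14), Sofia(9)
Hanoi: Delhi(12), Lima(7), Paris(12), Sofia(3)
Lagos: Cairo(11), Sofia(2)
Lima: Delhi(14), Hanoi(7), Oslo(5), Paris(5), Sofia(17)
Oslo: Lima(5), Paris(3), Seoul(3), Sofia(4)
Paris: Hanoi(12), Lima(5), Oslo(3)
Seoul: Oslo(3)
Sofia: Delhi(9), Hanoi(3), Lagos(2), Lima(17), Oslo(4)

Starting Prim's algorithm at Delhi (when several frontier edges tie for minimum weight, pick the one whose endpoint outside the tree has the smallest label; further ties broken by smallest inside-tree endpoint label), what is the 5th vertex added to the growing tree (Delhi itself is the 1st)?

Grow the tree from Delhi using Prim:
Step 1: cheapest edge leaving the tree is Delhi-Sofia (9); add Sofia.
Step 2: cheapest edge leaving the tree is Lagos-Sofia (2); add Lagos.
Step 3: cheapest edge leaving the tree is Hanoi-Sofia (3); add Hanoi.
Step 4: cheapest edge leaving the tree is Oslo-Sofia (4); add Oslo.
Step 5: cheapest edge leaving the tree is Oslo-Paris (3); add Paris.
Step 6: cheapest edge leaving the tree is Oslo-Seoul (3); add Seoul.
Step 7: cheapest edge leaving the tree is Lima-Oslo (5); add Lima.
Step 8: cheapest edge leaving the tree is Cairo-Lagos (11); add Cairo.
Vertex order: Delhi, Sofia, Lagos, Hanoi, Oslo, Paris, Seoul, Lima, Cairo. The 5th vertex is Oslo.

Oslo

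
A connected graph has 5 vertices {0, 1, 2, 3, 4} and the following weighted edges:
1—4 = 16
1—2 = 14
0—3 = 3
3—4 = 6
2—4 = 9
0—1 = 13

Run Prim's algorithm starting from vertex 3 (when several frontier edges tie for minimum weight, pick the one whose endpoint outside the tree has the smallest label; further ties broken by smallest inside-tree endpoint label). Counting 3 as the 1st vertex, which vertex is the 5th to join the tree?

Prim, starting at 3.
Step 1: frontier [0—3 3, 3—4 6] → take 0—3 (3); add 0.
Step 2: frontier [0—1 13, 3—4 6] → take 3—4 (6); add 4.
Step 3: frontier [0—1 13, 2—4 9, 1—4 16] → take 2—4 (9); add 2.
Step 4: frontier [0—1 13, 1—2 14, 1—4 16] → take 0—1 (13); add 1.
Vertex order: 3, 0, 4, 2, 1. The 5th vertex is 1.

1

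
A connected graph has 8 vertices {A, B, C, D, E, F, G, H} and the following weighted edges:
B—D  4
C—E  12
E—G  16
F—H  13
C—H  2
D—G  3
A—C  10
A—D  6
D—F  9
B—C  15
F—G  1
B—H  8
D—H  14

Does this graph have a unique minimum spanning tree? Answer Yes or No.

Sort edges by weight, then run Kruskal:
F—G (1): add — endpoints in different components.
C—H (2): add — endpoints in different components.
D—G (3): add — endpoints in different components.
B—D (4): add — endpoints in different components.
A—D (6): add — endpoints in different components.
B—H (8): add — endpoints in different components.
D—F (9): skip — D and F already connected.
A—C (10): skip — A and C already connected.
C—E (12): add — endpoints in different components.
Every non-tree edge has weight strictly greater than the heaviest edge on the tree path between its endpoints, so the MST is unique.

Yes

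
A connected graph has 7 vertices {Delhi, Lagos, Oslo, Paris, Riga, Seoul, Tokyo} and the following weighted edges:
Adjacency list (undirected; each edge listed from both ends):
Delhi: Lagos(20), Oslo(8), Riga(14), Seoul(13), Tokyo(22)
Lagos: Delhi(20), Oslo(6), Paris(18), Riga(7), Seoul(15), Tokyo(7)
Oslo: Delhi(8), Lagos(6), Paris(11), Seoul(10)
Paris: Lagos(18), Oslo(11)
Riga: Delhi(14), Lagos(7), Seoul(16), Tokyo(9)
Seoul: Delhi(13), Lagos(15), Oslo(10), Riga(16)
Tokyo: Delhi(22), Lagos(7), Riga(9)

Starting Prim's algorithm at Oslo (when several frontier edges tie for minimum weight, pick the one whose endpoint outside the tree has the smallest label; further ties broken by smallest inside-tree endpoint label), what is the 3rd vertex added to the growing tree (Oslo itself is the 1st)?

Riga

Prim, starting at Oslo.
Step 1: frontier [Lagos Oslo 6, Delhi Oslo 8, Oslo Seoul 10, Oslo Paris 11] → take Lagos Oslo (6); add Lagos.
Step 2: frontier [Lagos Riga 7, Lagos Tokyo 7, Lagos Seoul 15, Lagos Paris 18, Delhi Lagos 20, Delhi Oslo 8, Oslo Seoul 10, Oslo Paris 11] → take Lagos Riga (7); add Riga.
Step 3: frontier [Lagos Tokyo 7, Lagos Seoul 15, Lagos Paris 18, Delhi Lagos 20, Delhi Oslo 8, Oslo Seoul 10, Oslo Paris 11, Riga Tokyo 9, Delhi Riga 14, Riga Seoul 16] → take Lagos Tokyo (7); add Tokyo.
Step 4: frontier [Lagos Seoul 15, Lagos Paris 18, Delhi Lagos 20, Delhi Oslo 8, Oslo Seoul 10, Oslo Paris 11, Delhi Riga 14, Riga Seoul 16, Delhi Tokyo 22] → take Delhi Oslo (8); add Delhi.
Step 5: frontier [Delhi Seoul 13, Lagos Seoul 15, Lagos Paris 18, Oslo Seoul 10, Oslo Paris 11, Riga Seoul 16] → take Oslo Seoul (10); add Seoul.
Step 6: frontier [Lagos Paris 18, Oslo Paris 11] → take Oslo Paris (11); add Paris.
Vertex order: Oslo, Lagos, Riga, Tokyo, Delhi, Seoul, Paris. The 3rd vertex is Riga.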